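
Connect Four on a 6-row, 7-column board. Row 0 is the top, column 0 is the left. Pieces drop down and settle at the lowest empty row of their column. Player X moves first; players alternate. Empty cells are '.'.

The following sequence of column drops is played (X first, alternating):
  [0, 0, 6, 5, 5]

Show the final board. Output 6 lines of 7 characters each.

Move 1: X drops in col 0, lands at row 5
Move 2: O drops in col 0, lands at row 4
Move 3: X drops in col 6, lands at row 5
Move 4: O drops in col 5, lands at row 5
Move 5: X drops in col 5, lands at row 4

Answer: .......
.......
.......
.......
O....X.
X....OX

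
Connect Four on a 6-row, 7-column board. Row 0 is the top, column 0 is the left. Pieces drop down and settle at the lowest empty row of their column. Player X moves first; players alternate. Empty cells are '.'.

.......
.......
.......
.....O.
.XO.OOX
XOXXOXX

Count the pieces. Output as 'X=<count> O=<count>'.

X=7 O=6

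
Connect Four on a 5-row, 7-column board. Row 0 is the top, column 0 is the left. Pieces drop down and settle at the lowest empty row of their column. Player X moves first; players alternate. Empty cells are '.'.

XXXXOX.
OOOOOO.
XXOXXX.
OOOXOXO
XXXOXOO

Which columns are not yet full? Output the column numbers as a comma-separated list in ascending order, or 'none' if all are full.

col 0: top cell = 'X' → FULL
col 1: top cell = 'X' → FULL
col 2: top cell = 'X' → FULL
col 3: top cell = 'X' → FULL
col 4: top cell = 'O' → FULL
col 5: top cell = 'X' → FULL
col 6: top cell = '.' → open

Answer: 6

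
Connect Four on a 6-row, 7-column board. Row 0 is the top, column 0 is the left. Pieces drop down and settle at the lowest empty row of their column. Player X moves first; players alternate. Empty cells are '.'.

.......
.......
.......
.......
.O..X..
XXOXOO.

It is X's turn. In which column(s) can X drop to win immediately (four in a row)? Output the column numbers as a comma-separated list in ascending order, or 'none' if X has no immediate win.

Answer: none

Derivation:
col 0: drop X → no win
col 1: drop X → no win
col 2: drop X → no win
col 3: drop X → no win
col 4: drop X → no win
col 5: drop X → no win
col 6: drop X → no win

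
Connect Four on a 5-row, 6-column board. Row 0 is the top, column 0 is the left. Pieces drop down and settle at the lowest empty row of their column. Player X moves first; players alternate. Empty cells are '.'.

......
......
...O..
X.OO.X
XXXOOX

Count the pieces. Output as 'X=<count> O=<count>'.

X=6 O=5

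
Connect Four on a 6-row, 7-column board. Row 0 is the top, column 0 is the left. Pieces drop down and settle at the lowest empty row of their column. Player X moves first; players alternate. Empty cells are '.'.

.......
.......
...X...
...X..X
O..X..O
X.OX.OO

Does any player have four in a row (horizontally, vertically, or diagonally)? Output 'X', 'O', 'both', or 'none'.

X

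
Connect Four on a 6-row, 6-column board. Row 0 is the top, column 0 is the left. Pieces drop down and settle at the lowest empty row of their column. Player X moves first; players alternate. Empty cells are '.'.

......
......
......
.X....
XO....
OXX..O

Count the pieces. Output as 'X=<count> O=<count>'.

X=4 O=3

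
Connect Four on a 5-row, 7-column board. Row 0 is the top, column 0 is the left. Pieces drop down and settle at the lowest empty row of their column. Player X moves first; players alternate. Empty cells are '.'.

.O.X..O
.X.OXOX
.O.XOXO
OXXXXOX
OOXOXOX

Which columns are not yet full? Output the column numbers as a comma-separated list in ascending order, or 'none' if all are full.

col 0: top cell = '.' → open
col 1: top cell = 'O' → FULL
col 2: top cell = '.' → open
col 3: top cell = 'X' → FULL
col 4: top cell = '.' → open
col 5: top cell = '.' → open
col 6: top cell = 'O' → FULL

Answer: 0,2,4,5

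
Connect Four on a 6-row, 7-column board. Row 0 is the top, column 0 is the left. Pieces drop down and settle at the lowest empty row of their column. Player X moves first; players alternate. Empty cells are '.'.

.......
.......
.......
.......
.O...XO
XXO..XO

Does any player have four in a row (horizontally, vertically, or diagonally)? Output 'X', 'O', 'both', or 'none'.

none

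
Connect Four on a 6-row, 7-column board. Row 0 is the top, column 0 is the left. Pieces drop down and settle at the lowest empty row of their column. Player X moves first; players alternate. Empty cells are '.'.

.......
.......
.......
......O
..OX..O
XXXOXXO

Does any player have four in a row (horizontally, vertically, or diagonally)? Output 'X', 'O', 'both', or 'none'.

none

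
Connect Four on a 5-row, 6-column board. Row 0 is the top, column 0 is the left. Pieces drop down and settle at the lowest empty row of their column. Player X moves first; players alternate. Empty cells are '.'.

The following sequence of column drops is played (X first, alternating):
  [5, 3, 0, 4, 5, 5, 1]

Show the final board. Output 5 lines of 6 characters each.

Answer: ......
......
.....O
.....X
XX.OOX

Derivation:
Move 1: X drops in col 5, lands at row 4
Move 2: O drops in col 3, lands at row 4
Move 3: X drops in col 0, lands at row 4
Move 4: O drops in col 4, lands at row 4
Move 5: X drops in col 5, lands at row 3
Move 6: O drops in col 5, lands at row 2
Move 7: X drops in col 1, lands at row 4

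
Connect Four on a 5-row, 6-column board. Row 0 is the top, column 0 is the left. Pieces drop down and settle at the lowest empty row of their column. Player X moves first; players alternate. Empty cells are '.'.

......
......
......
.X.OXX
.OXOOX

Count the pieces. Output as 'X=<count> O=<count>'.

X=5 O=4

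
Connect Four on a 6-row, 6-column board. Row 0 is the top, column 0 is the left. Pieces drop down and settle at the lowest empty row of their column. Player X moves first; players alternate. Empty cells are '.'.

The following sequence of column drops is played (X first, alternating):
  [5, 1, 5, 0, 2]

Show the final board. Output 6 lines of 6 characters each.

Answer: ......
......
......
......
.....X
OOX..X

Derivation:
Move 1: X drops in col 5, lands at row 5
Move 2: O drops in col 1, lands at row 5
Move 3: X drops in col 5, lands at row 4
Move 4: O drops in col 0, lands at row 5
Move 5: X drops in col 2, lands at row 5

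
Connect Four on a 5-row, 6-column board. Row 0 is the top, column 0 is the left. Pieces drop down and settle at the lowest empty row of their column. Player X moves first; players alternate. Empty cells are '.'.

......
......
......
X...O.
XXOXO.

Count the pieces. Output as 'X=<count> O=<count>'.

X=4 O=3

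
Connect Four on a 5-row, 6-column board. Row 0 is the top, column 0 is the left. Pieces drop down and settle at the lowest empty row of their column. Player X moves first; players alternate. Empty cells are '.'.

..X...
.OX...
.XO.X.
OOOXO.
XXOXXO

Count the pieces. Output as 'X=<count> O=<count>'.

X=9 O=8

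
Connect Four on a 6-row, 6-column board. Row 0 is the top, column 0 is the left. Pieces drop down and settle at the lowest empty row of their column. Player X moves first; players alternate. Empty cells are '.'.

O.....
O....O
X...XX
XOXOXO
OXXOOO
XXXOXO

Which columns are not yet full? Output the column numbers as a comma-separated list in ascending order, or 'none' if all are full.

col 0: top cell = 'O' → FULL
col 1: top cell = '.' → open
col 2: top cell = '.' → open
col 3: top cell = '.' → open
col 4: top cell = '.' → open
col 5: top cell = '.' → open

Answer: 1,2,3,4,5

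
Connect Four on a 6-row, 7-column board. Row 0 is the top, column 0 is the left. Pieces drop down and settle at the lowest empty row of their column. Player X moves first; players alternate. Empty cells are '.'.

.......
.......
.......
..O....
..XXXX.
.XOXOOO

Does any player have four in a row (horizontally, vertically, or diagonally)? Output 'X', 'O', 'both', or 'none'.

X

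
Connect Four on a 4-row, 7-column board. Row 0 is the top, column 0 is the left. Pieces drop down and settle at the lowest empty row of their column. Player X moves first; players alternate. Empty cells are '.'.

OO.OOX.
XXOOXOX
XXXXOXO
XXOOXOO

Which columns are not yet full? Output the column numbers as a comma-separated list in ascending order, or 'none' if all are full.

Answer: 2,6

Derivation:
col 0: top cell = 'O' → FULL
col 1: top cell = 'O' → FULL
col 2: top cell = '.' → open
col 3: top cell = 'O' → FULL
col 4: top cell = 'O' → FULL
col 5: top cell = 'X' → FULL
col 6: top cell = '.' → open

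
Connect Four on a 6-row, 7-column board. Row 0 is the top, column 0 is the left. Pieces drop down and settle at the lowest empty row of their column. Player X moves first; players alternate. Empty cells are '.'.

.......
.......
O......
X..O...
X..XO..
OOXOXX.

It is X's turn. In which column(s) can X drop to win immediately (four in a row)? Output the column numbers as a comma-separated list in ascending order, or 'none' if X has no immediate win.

col 0: drop X → no win
col 1: drop X → no win
col 2: drop X → no win
col 3: drop X → no win
col 4: drop X → no win
col 5: drop X → no win
col 6: drop X → no win

Answer: none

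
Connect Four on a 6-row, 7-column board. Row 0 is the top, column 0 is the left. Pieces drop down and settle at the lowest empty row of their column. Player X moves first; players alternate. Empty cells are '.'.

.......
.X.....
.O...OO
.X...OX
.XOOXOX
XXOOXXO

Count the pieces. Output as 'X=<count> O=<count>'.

X=10 O=10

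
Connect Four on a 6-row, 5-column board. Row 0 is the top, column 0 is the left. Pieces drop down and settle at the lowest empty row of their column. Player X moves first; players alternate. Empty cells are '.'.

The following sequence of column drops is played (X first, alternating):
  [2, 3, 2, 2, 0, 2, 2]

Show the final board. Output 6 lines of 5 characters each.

Move 1: X drops in col 2, lands at row 5
Move 2: O drops in col 3, lands at row 5
Move 3: X drops in col 2, lands at row 4
Move 4: O drops in col 2, lands at row 3
Move 5: X drops in col 0, lands at row 5
Move 6: O drops in col 2, lands at row 2
Move 7: X drops in col 2, lands at row 1

Answer: .....
..X..
..O..
..O..
..X..
X.XO.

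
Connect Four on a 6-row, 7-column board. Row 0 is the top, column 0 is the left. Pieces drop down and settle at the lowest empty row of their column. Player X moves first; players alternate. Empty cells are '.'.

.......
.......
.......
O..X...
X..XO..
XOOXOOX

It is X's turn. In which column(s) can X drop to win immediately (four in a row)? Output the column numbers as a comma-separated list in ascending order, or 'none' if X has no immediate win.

col 0: drop X → no win
col 1: drop X → no win
col 2: drop X → no win
col 3: drop X → WIN!
col 4: drop X → no win
col 5: drop X → no win
col 6: drop X → no win

Answer: 3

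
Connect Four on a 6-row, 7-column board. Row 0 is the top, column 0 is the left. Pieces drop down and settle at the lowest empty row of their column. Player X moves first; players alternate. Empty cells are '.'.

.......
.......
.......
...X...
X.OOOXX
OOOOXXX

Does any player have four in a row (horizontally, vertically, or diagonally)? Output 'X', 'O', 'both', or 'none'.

O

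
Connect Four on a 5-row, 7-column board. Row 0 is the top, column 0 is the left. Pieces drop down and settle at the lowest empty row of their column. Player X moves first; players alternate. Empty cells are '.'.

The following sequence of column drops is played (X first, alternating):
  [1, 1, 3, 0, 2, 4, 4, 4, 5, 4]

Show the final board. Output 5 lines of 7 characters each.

Move 1: X drops in col 1, lands at row 4
Move 2: O drops in col 1, lands at row 3
Move 3: X drops in col 3, lands at row 4
Move 4: O drops in col 0, lands at row 4
Move 5: X drops in col 2, lands at row 4
Move 6: O drops in col 4, lands at row 4
Move 7: X drops in col 4, lands at row 3
Move 8: O drops in col 4, lands at row 2
Move 9: X drops in col 5, lands at row 4
Move 10: O drops in col 4, lands at row 1

Answer: .......
....O..
....O..
.O..X..
OXXXOX.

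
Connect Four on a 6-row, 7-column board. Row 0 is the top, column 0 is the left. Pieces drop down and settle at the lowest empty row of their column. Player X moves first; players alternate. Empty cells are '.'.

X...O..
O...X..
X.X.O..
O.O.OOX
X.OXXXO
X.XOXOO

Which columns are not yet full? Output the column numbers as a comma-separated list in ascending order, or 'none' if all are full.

Answer: 1,2,3,5,6

Derivation:
col 0: top cell = 'X' → FULL
col 1: top cell = '.' → open
col 2: top cell = '.' → open
col 3: top cell = '.' → open
col 4: top cell = 'O' → FULL
col 5: top cell = '.' → open
col 6: top cell = '.' → open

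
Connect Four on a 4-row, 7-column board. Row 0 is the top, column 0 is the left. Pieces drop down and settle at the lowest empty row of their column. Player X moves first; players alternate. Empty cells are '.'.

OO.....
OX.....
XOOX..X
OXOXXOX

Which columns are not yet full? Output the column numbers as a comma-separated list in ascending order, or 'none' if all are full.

col 0: top cell = 'O' → FULL
col 1: top cell = 'O' → FULL
col 2: top cell = '.' → open
col 3: top cell = '.' → open
col 4: top cell = '.' → open
col 5: top cell = '.' → open
col 6: top cell = '.' → open

Answer: 2,3,4,5,6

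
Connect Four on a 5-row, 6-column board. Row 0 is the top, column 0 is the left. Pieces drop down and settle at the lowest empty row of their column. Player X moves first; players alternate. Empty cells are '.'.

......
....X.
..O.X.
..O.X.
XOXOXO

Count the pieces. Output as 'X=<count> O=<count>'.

X=6 O=5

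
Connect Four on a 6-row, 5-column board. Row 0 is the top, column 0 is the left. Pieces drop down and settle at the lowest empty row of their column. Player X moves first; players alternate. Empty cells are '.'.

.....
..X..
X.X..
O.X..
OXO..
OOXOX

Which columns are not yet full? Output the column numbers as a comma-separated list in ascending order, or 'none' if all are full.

col 0: top cell = '.' → open
col 1: top cell = '.' → open
col 2: top cell = '.' → open
col 3: top cell = '.' → open
col 4: top cell = '.' → open

Answer: 0,1,2,3,4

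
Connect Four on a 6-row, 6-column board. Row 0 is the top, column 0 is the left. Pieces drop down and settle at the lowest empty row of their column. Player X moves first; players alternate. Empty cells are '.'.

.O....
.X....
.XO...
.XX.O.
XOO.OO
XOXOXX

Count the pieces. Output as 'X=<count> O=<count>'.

X=9 O=9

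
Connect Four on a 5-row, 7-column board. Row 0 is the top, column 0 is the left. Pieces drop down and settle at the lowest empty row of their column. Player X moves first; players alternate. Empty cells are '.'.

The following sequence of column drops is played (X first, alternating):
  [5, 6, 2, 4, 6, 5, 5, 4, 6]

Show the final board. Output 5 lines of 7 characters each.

Move 1: X drops in col 5, lands at row 4
Move 2: O drops in col 6, lands at row 4
Move 3: X drops in col 2, lands at row 4
Move 4: O drops in col 4, lands at row 4
Move 5: X drops in col 6, lands at row 3
Move 6: O drops in col 5, lands at row 3
Move 7: X drops in col 5, lands at row 2
Move 8: O drops in col 4, lands at row 3
Move 9: X drops in col 6, lands at row 2

Answer: .......
.......
.....XX
....OOX
..X.OXO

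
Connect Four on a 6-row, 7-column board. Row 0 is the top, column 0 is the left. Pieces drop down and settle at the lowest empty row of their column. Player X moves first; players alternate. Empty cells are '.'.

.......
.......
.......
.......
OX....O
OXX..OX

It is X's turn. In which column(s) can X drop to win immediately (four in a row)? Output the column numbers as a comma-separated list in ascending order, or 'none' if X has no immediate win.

Answer: none

Derivation:
col 0: drop X → no win
col 1: drop X → no win
col 2: drop X → no win
col 3: drop X → no win
col 4: drop X → no win
col 5: drop X → no win
col 6: drop X → no win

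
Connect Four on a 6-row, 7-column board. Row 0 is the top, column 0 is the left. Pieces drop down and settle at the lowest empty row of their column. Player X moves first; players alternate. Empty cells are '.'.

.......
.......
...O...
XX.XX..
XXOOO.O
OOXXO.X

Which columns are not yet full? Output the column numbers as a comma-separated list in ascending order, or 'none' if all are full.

col 0: top cell = '.' → open
col 1: top cell = '.' → open
col 2: top cell = '.' → open
col 3: top cell = '.' → open
col 4: top cell = '.' → open
col 5: top cell = '.' → open
col 6: top cell = '.' → open

Answer: 0,1,2,3,4,5,6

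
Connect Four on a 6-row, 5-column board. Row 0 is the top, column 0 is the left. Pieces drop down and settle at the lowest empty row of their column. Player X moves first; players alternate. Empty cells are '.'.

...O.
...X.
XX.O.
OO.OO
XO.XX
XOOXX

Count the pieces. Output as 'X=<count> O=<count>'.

X=9 O=9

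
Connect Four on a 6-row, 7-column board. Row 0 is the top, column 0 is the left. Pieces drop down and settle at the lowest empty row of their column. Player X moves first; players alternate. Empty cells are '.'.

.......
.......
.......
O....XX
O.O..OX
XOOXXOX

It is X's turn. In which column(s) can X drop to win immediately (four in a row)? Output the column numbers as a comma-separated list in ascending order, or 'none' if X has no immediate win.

col 0: drop X → no win
col 1: drop X → no win
col 2: drop X → no win
col 3: drop X → no win
col 4: drop X → no win
col 5: drop X → no win
col 6: drop X → WIN!

Answer: 6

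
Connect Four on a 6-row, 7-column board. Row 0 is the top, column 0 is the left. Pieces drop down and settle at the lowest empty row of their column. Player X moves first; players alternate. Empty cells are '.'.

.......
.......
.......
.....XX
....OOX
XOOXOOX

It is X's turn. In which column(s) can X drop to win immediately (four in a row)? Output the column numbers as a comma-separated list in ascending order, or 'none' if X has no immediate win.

Answer: 6

Derivation:
col 0: drop X → no win
col 1: drop X → no win
col 2: drop X → no win
col 3: drop X → no win
col 4: drop X → no win
col 5: drop X → no win
col 6: drop X → WIN!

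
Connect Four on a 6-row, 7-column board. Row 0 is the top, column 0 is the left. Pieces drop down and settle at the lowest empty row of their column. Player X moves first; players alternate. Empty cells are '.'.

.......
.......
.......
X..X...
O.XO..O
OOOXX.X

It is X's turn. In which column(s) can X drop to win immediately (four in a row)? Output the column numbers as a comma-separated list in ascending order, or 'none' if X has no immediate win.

col 0: drop X → no win
col 1: drop X → no win
col 2: drop X → no win
col 3: drop X → no win
col 4: drop X → no win
col 5: drop X → WIN!
col 6: drop X → no win

Answer: 5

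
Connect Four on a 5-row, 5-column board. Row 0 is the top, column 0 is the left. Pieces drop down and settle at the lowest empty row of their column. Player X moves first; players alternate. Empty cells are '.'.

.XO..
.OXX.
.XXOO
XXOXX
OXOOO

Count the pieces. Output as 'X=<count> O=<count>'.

X=10 O=9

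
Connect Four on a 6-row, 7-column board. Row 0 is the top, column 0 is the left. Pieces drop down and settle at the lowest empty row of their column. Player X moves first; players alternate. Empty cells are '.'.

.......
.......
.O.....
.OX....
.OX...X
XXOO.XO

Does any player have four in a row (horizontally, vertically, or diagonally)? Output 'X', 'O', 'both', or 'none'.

none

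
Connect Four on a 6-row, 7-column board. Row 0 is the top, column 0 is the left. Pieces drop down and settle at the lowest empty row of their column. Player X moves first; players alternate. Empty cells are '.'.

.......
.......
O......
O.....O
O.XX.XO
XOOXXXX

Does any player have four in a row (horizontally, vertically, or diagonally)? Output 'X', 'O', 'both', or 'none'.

X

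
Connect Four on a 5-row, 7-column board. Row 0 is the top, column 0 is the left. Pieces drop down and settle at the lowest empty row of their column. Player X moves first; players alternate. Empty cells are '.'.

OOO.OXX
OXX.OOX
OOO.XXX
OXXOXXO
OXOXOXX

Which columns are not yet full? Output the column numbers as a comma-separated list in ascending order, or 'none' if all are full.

col 0: top cell = 'O' → FULL
col 1: top cell = 'O' → FULL
col 2: top cell = 'O' → FULL
col 3: top cell = '.' → open
col 4: top cell = 'O' → FULL
col 5: top cell = 'X' → FULL
col 6: top cell = 'X' → FULL

Answer: 3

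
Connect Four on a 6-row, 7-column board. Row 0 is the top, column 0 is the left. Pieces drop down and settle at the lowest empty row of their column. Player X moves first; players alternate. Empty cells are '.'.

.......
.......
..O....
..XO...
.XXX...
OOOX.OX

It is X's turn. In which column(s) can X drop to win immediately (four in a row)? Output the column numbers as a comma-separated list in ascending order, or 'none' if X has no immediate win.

Answer: 0

Derivation:
col 0: drop X → WIN!
col 1: drop X → no win
col 2: drop X → no win
col 3: drop X → no win
col 4: drop X → no win
col 5: drop X → no win
col 6: drop X → no win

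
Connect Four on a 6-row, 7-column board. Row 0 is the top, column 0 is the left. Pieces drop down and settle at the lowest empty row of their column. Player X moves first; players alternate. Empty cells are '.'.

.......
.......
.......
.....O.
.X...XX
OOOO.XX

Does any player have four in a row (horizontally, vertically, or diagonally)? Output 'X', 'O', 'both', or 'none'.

O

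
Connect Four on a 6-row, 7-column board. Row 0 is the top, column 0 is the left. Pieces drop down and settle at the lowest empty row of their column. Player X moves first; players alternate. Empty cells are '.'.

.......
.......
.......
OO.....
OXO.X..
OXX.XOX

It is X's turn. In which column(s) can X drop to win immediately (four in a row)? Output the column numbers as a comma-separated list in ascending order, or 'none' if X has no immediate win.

Answer: 3

Derivation:
col 0: drop X → no win
col 1: drop X → no win
col 2: drop X → no win
col 3: drop X → WIN!
col 4: drop X → no win
col 5: drop X → no win
col 6: drop X → no win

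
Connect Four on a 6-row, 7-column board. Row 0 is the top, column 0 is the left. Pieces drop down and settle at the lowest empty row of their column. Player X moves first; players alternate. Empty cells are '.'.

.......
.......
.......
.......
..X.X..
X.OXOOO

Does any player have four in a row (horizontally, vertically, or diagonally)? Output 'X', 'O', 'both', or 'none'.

none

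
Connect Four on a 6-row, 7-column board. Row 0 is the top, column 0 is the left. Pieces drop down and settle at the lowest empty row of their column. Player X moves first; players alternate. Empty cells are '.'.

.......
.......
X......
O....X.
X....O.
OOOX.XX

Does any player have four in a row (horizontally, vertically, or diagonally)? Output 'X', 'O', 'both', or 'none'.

none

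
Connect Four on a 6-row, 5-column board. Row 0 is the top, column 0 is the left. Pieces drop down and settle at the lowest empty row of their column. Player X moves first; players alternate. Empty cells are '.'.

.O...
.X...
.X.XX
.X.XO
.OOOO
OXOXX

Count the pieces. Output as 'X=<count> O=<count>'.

X=9 O=8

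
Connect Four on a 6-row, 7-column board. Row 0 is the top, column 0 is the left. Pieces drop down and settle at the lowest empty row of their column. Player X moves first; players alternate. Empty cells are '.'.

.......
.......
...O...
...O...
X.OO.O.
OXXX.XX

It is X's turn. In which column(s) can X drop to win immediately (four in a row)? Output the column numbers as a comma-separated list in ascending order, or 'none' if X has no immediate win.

col 0: drop X → no win
col 1: drop X → no win
col 2: drop X → no win
col 3: drop X → no win
col 4: drop X → WIN!
col 5: drop X → no win
col 6: drop X → no win

Answer: 4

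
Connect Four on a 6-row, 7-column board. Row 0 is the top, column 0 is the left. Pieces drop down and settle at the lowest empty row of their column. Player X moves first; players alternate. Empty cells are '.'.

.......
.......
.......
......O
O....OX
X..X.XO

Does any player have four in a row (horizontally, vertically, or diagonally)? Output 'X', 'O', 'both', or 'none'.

none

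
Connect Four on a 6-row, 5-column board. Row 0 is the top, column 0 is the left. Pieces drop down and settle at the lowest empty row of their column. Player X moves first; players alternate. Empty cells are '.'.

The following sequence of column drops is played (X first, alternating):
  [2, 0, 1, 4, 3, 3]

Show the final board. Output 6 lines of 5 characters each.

Answer: .....
.....
.....
.....
...O.
OXXXO

Derivation:
Move 1: X drops in col 2, lands at row 5
Move 2: O drops in col 0, lands at row 5
Move 3: X drops in col 1, lands at row 5
Move 4: O drops in col 4, lands at row 5
Move 5: X drops in col 3, lands at row 5
Move 6: O drops in col 3, lands at row 4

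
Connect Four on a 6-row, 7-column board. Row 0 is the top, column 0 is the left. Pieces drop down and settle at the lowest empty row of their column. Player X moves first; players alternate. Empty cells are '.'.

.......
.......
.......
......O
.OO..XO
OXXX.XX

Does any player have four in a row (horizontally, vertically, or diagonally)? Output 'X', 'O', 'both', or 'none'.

none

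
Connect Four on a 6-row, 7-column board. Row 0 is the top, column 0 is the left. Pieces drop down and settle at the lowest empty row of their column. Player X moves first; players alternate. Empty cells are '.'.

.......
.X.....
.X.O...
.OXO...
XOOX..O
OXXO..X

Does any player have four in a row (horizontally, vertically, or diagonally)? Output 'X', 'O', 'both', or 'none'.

none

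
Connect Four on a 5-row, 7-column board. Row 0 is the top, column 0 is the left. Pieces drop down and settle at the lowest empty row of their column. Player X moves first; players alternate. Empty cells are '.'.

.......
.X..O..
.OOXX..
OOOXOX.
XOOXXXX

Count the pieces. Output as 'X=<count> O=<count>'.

X=10 O=9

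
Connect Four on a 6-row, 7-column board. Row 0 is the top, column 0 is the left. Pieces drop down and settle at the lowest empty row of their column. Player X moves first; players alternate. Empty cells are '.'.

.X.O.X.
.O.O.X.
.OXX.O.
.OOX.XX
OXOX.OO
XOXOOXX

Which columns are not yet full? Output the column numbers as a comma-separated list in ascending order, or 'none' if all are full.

col 0: top cell = '.' → open
col 1: top cell = 'X' → FULL
col 2: top cell = '.' → open
col 3: top cell = 'O' → FULL
col 4: top cell = '.' → open
col 5: top cell = 'X' → FULL
col 6: top cell = '.' → open

Answer: 0,2,4,6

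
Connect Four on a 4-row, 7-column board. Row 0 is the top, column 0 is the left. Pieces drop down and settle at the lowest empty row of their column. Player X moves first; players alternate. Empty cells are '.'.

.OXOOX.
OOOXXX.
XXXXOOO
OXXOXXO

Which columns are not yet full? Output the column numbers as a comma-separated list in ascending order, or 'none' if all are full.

col 0: top cell = '.' → open
col 1: top cell = 'O' → FULL
col 2: top cell = 'X' → FULL
col 3: top cell = 'O' → FULL
col 4: top cell = 'O' → FULL
col 5: top cell = 'X' → FULL
col 6: top cell = '.' → open

Answer: 0,6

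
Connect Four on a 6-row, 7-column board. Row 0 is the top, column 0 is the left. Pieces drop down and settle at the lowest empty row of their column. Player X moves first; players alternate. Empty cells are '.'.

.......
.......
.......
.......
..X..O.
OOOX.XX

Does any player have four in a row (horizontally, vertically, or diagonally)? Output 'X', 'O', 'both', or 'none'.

none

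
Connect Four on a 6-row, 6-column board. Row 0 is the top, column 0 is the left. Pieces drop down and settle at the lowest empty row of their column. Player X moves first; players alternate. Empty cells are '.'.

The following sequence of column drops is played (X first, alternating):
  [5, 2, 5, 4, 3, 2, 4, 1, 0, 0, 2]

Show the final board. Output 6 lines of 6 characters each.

Answer: ......
......
......
..X...
O.O.XX
XOOXOX

Derivation:
Move 1: X drops in col 5, lands at row 5
Move 2: O drops in col 2, lands at row 5
Move 3: X drops in col 5, lands at row 4
Move 4: O drops in col 4, lands at row 5
Move 5: X drops in col 3, lands at row 5
Move 6: O drops in col 2, lands at row 4
Move 7: X drops in col 4, lands at row 4
Move 8: O drops in col 1, lands at row 5
Move 9: X drops in col 0, lands at row 5
Move 10: O drops in col 0, lands at row 4
Move 11: X drops in col 2, lands at row 3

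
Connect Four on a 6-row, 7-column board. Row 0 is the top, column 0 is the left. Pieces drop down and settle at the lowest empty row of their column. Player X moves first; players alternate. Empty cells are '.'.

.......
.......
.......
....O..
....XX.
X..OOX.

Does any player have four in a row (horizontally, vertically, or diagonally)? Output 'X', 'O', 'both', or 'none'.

none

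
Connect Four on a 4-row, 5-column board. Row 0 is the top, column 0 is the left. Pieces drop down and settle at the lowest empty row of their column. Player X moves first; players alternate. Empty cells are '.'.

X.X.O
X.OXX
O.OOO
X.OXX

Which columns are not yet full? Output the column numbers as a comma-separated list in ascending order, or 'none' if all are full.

col 0: top cell = 'X' → FULL
col 1: top cell = '.' → open
col 2: top cell = 'X' → FULL
col 3: top cell = '.' → open
col 4: top cell = 'O' → FULL

Answer: 1,3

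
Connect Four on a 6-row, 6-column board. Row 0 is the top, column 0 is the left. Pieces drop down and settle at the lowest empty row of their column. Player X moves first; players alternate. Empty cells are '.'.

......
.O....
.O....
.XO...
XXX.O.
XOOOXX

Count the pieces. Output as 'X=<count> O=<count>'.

X=7 O=7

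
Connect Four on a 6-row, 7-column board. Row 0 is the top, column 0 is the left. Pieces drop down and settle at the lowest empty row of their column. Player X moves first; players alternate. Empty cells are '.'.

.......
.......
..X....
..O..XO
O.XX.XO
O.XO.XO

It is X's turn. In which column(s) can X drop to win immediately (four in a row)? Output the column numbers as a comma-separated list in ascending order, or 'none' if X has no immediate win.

Answer: 5

Derivation:
col 0: drop X → no win
col 1: drop X → no win
col 2: drop X → no win
col 3: drop X → no win
col 4: drop X → no win
col 5: drop X → WIN!
col 6: drop X → no win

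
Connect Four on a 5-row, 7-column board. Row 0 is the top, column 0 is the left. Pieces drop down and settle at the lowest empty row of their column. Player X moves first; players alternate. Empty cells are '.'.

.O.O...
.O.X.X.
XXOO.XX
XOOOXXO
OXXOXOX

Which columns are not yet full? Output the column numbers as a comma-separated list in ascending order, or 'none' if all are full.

Answer: 0,2,4,5,6

Derivation:
col 0: top cell = '.' → open
col 1: top cell = 'O' → FULL
col 2: top cell = '.' → open
col 3: top cell = 'O' → FULL
col 4: top cell = '.' → open
col 5: top cell = '.' → open
col 6: top cell = '.' → open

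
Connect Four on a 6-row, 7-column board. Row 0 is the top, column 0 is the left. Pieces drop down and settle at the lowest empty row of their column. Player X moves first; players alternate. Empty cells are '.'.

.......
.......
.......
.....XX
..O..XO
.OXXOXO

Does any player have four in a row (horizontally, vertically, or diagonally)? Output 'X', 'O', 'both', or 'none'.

none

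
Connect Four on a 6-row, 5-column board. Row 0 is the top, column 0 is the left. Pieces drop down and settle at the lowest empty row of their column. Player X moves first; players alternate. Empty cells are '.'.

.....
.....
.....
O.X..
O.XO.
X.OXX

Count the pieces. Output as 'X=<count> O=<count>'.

X=5 O=4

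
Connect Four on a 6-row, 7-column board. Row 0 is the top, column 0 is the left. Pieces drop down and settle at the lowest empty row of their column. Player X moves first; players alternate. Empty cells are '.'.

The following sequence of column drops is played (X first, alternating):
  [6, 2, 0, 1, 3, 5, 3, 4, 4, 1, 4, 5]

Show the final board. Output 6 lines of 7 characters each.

Move 1: X drops in col 6, lands at row 5
Move 2: O drops in col 2, lands at row 5
Move 3: X drops in col 0, lands at row 5
Move 4: O drops in col 1, lands at row 5
Move 5: X drops in col 3, lands at row 5
Move 6: O drops in col 5, lands at row 5
Move 7: X drops in col 3, lands at row 4
Move 8: O drops in col 4, lands at row 5
Move 9: X drops in col 4, lands at row 4
Move 10: O drops in col 1, lands at row 4
Move 11: X drops in col 4, lands at row 3
Move 12: O drops in col 5, lands at row 4

Answer: .......
.......
.......
....X..
.O.XXO.
XOOXOOX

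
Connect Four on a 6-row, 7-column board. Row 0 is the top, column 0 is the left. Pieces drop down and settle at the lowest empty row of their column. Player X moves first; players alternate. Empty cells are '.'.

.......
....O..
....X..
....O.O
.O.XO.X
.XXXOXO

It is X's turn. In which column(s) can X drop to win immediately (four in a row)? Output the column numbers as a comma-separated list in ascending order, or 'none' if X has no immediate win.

Answer: 0

Derivation:
col 0: drop X → WIN!
col 1: drop X → no win
col 2: drop X → no win
col 3: drop X → no win
col 4: drop X → no win
col 5: drop X → no win
col 6: drop X → no win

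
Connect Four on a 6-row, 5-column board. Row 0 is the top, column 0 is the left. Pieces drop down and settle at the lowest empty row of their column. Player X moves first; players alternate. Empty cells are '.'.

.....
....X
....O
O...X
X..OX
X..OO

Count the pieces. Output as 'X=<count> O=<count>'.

X=5 O=5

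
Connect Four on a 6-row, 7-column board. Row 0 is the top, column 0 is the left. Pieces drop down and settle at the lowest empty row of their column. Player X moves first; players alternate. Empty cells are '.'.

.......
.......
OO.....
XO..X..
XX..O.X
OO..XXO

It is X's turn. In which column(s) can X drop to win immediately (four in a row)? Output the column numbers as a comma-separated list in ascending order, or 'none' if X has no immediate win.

col 0: drop X → no win
col 1: drop X → no win
col 2: drop X → no win
col 3: drop X → no win
col 4: drop X → no win
col 5: drop X → no win
col 6: drop X → no win

Answer: none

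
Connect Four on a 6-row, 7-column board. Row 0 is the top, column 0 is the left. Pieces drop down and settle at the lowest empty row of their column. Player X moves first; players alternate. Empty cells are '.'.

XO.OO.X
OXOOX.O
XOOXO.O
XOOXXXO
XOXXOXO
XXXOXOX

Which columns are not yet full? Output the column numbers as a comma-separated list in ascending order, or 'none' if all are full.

Answer: 2,5

Derivation:
col 0: top cell = 'X' → FULL
col 1: top cell = 'O' → FULL
col 2: top cell = '.' → open
col 3: top cell = 'O' → FULL
col 4: top cell = 'O' → FULL
col 5: top cell = '.' → open
col 6: top cell = 'X' → FULL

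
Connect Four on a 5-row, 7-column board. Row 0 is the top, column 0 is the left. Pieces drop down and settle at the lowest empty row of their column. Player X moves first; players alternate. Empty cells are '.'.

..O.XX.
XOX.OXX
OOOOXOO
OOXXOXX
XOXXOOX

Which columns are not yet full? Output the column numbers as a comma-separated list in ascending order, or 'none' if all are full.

Answer: 0,1,3,6

Derivation:
col 0: top cell = '.' → open
col 1: top cell = '.' → open
col 2: top cell = 'O' → FULL
col 3: top cell = '.' → open
col 4: top cell = 'X' → FULL
col 5: top cell = 'X' → FULL
col 6: top cell = '.' → open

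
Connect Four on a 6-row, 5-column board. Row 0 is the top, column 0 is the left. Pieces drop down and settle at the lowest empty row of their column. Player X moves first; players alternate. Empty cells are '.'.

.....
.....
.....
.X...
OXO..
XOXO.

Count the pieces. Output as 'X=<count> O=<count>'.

X=4 O=4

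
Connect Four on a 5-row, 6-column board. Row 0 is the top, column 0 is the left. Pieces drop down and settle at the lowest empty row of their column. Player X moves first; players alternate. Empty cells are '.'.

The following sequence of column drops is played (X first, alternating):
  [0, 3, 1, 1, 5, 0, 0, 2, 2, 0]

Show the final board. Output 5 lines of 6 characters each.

Move 1: X drops in col 0, lands at row 4
Move 2: O drops in col 3, lands at row 4
Move 3: X drops in col 1, lands at row 4
Move 4: O drops in col 1, lands at row 3
Move 5: X drops in col 5, lands at row 4
Move 6: O drops in col 0, lands at row 3
Move 7: X drops in col 0, lands at row 2
Move 8: O drops in col 2, lands at row 4
Move 9: X drops in col 2, lands at row 3
Move 10: O drops in col 0, lands at row 1

Answer: ......
O.....
X.....
OOX...
XXOO.X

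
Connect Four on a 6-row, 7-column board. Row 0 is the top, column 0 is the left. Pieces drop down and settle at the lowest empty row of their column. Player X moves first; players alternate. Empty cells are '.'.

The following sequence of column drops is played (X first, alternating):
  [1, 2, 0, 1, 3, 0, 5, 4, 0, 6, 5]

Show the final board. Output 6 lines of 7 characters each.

Answer: .......
.......
.......
X......
OO...X.
XXOXOXO

Derivation:
Move 1: X drops in col 1, lands at row 5
Move 2: O drops in col 2, lands at row 5
Move 3: X drops in col 0, lands at row 5
Move 4: O drops in col 1, lands at row 4
Move 5: X drops in col 3, lands at row 5
Move 6: O drops in col 0, lands at row 4
Move 7: X drops in col 5, lands at row 5
Move 8: O drops in col 4, lands at row 5
Move 9: X drops in col 0, lands at row 3
Move 10: O drops in col 6, lands at row 5
Move 11: X drops in col 5, lands at row 4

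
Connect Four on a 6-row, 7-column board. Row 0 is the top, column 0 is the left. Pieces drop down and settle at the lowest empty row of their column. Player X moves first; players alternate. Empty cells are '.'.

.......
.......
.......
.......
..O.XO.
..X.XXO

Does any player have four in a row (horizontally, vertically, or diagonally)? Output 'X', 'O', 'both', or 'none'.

none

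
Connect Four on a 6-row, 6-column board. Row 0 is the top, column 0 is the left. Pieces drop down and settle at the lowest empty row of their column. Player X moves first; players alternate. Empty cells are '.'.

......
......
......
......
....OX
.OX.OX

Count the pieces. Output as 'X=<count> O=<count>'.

X=3 O=3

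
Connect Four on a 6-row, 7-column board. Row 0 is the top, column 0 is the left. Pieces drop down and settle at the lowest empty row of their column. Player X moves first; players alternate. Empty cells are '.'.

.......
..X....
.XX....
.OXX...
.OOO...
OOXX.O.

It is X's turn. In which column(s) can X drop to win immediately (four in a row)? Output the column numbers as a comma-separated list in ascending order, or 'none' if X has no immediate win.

Answer: 2

Derivation:
col 0: drop X → no win
col 1: drop X → no win
col 2: drop X → WIN!
col 3: drop X → no win
col 4: drop X → no win
col 5: drop X → no win
col 6: drop X → no win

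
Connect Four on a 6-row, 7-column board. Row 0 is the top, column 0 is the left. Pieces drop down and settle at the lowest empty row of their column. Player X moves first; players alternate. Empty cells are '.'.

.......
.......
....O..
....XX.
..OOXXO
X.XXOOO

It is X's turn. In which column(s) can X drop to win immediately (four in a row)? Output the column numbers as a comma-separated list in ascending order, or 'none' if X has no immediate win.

col 0: drop X → no win
col 1: drop X → WIN!
col 2: drop X → no win
col 3: drop X → no win
col 4: drop X → no win
col 5: drop X → no win
col 6: drop X → no win

Answer: 1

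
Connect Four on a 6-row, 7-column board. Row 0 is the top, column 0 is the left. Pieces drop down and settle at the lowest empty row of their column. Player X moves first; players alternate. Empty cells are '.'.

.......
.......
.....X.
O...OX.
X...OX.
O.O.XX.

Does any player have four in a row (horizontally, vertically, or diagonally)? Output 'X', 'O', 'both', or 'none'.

X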